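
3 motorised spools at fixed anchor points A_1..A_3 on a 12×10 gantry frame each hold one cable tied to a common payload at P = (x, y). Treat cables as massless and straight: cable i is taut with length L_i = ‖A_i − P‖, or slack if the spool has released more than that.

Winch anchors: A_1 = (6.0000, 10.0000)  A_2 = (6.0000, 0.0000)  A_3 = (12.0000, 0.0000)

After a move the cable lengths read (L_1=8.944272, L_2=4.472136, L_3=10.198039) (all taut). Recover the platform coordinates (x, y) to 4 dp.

(2.0000, 2.0000)

each cable: (A_i−P)·(A_i−P) = L_i²; let k_i = ‖A_i‖²−L_i²
k_1 = 36.0000+100.0000−80.0000 = 56.0000
row 1: 0.0000x + 20.0000y = 40.0000  (k_2=16.0000)
row 2: -12.0000x + 20.0000y = 16.0000  (k_3=40.0000)
Cramer on rows 1–2 → x = 2.0000, y = 2.0000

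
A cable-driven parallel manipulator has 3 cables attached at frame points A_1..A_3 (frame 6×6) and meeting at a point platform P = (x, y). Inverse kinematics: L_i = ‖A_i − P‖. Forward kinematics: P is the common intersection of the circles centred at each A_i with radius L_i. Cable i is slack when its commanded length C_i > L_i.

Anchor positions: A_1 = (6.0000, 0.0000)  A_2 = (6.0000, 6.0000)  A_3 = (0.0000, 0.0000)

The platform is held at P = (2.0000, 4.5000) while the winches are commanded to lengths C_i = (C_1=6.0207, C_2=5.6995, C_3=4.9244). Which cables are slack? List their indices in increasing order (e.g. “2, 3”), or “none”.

2

i=1: geometric 6.0208 vs commanded 6.0207 ⇒ taut
i=2: geometric 4.2720 vs commanded 5.6995 ⇒ slack
i=3: geometric 4.9244 vs commanded 4.9244 ⇒ taut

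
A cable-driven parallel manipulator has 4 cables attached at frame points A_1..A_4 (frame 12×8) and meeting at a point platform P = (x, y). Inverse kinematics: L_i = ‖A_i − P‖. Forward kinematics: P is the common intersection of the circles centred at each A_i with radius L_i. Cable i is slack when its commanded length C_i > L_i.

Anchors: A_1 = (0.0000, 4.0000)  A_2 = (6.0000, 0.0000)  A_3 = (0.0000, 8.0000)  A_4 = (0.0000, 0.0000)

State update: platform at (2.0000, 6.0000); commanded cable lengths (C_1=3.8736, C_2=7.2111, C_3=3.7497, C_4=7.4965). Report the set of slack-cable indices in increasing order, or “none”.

i=1: geometric 2.8284 vs commanded 3.8736 ⇒ slack
i=2: geometric 7.2111 vs commanded 7.2111 ⇒ taut
i=3: geometric 2.8284 vs commanded 3.7497 ⇒ slack
i=4: geometric 6.3246 vs commanded 7.4965 ⇒ slack

1, 3, 4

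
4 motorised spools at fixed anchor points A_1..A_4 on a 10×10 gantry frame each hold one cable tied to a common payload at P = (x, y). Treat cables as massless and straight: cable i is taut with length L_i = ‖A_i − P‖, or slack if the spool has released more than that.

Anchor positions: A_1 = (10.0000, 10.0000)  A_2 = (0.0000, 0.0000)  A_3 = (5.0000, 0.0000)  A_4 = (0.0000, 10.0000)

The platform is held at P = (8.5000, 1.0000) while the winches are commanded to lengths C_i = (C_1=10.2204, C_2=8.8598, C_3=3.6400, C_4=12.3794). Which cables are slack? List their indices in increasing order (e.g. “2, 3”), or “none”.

cable 1: √((1.5000)²+(9.0000)²)=9.1241, C_1=10.2204: slack
cable 2: √((-8.5000)²+(-1.0000)²)=8.5586, C_2=8.8598: slack
cable 3: √((-3.5000)²+(-1.0000)²)=3.6401, C_3=3.6400: taut
cable 4: √((-8.5000)²+(9.0000)²)=12.3794, C_4=12.3794: taut

1, 2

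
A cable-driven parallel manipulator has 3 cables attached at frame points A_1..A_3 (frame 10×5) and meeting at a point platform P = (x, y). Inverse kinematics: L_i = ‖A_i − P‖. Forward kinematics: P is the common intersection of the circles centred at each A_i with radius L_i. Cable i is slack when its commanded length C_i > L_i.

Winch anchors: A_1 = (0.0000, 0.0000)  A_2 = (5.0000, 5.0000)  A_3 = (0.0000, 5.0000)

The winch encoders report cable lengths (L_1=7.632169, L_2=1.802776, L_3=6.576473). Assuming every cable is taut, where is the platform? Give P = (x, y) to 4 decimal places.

circle eqns → linear via eq_j − eq_1; set c_j = A_j·A_j − L_j²
c_1 = 0.0000+0.0000−58.2500 = -58.2500
-10.0000·x − 10.0000·y = c_1−c_2 = -105.0000
0.0000·x − 10.0000·y = c_1−c_3 = -40.0000
solve first two rows → x=6.5000, y=4.0000

(6.5000, 4.0000)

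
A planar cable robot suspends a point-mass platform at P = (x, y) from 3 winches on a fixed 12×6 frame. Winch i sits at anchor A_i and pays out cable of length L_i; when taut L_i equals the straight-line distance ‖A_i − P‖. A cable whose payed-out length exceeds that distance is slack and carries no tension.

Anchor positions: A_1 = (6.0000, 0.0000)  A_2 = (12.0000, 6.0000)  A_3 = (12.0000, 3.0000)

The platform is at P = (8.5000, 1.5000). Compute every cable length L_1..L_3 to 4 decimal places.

L_1: Δ = A_1−P = (-2.5000, -1.5000) → ‖Δ‖ = √8.5000 = 2.9155
L_2: Δ = A_2−P = (3.5000, 4.5000) → ‖Δ‖ = √32.5000 = 5.7009
L_3: Δ = A_3−P = (3.5000, 1.5000) → ‖Δ‖ = √14.5000 = 3.8079

(2.9155, 5.7009, 3.8079)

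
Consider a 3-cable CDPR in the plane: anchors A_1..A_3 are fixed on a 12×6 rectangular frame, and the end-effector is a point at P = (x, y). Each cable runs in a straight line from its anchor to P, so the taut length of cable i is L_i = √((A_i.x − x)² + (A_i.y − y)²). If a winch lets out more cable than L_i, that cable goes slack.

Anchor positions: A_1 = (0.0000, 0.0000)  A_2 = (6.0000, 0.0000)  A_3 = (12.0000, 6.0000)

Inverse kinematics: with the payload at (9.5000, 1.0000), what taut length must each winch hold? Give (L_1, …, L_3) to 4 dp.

(9.5525, 3.6401, 5.5902)

L_1: Δ = A_1−P = (-9.5000, -1.0000) → ‖Δ‖ = √91.2500 = 9.5525
L_2: Δ = A_2−P = (-3.5000, -1.0000) → ‖Δ‖ = √13.2500 = 3.6401
L_3: Δ = A_3−P = (2.5000, 5.0000) → ‖Δ‖ = √31.2500 = 5.5902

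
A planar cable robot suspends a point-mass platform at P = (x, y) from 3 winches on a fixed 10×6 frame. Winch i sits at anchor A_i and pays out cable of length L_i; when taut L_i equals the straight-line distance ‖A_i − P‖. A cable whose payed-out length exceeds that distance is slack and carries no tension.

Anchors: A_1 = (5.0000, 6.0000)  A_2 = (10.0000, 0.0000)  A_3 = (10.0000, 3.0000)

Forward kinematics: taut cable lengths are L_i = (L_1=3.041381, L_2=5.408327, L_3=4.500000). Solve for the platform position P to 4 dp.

each cable: (A_i−P)·(A_i−P) = L_i²; let k_i = ‖A_i‖²−L_i²
k_1 = 25.0000+36.0000−9.2500 = 51.7500
row 1: -10.0000x + 12.0000y = -19.0000  (k_2=70.7500)
row 2: -10.0000x + 6.0000y = -37.0000  (k_3=88.7500)
Cramer on rows 1–2 → x = 5.5000, y = 3.0000

(5.5000, 3.0000)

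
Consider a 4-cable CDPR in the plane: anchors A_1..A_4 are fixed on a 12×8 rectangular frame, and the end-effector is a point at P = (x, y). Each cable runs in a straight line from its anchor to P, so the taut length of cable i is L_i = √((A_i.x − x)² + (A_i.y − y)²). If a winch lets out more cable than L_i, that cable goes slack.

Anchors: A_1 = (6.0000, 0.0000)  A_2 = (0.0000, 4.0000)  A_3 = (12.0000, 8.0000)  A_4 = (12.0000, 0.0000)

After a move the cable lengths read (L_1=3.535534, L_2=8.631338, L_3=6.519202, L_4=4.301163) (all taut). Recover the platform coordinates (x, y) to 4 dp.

(8.5000, 2.5000)

each cable: (A_i−P)·(A_i−P) = L_i²; let k_i = ‖A_i‖²−L_i²
k_1 = 36.0000+0.0000−12.5000 = 23.5000
row 1: 12.0000x − 8.0000y = 82.0000  (k_2=-58.5000)
row 2: -12.0000x − 16.0000y = -142.0000  (k_3=165.5000)
row 3: -12.0000x + 0.0000y = -102.0000  (k_4=125.5000)
Cramer on rows 1–2 → x = 8.5000, y = 2.5000
check cable 4: ‖A_4−P‖² = 18.5000 ≈ L_4² = 18.5000 ✓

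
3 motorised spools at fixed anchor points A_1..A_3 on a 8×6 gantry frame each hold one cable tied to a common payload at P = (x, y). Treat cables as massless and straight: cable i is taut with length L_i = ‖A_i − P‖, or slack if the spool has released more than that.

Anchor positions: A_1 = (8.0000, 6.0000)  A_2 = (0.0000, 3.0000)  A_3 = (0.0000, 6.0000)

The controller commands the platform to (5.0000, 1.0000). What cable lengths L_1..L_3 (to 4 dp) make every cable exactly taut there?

(5.8310, 5.3852, 7.0711)

L_1: Δ = A_1−P = (3.0000, 5.0000) → ‖Δ‖ = √34.0000 = 5.8310
L_2: Δ = A_2−P = (-5.0000, 2.0000) → ‖Δ‖ = √29.0000 = 5.3852
L_3: Δ = A_3−P = (-5.0000, 5.0000) → ‖Δ‖ = √50.0000 = 7.0711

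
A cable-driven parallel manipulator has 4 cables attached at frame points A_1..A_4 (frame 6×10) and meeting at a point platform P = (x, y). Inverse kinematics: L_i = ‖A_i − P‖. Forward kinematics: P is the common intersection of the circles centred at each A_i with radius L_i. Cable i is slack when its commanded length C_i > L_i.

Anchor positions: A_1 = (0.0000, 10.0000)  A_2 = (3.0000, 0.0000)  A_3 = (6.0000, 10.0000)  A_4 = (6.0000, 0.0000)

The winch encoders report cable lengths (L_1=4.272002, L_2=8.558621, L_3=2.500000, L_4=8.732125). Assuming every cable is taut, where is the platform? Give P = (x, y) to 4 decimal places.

each cable: (A_i−P)·(A_i−P) = L_i²; let c_i = ‖A_i‖²−L_i²
c_1 = 0.0000+100.0000−18.2500 = 81.7500
row 1: -6.0000x + 20.0000y = 146.0000  (c_2=-64.2500)
row 2: -12.0000x + 0.0000y = -48.0000  (c_3=129.7500)
row 3: -12.0000x + 20.0000y = 122.0000  (c_4=-40.2500)
Cramer on rows 1–2 → x = 4.0000, y = 8.5000
check cable 4: ‖A_4−P‖² = 76.2500 ≈ L_4² = 76.2500 ✓

(4.0000, 8.5000)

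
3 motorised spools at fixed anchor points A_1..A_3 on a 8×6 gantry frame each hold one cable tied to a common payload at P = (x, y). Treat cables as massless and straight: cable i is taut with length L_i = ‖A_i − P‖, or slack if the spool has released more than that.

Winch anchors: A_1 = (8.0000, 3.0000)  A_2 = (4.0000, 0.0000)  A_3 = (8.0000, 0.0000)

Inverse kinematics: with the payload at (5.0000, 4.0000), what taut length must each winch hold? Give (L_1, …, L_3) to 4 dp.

(3.1623, 4.1231, 5.0000)

L_1: Δ = A_1−P = (3.0000, -1.0000) → ‖Δ‖ = √10.0000 = 3.1623
L_2: Δ = A_2−P = (-1.0000, -4.0000) → ‖Δ‖ = √17.0000 = 4.1231
L_3: Δ = A_3−P = (3.0000, -4.0000) → ‖Δ‖ = √25.0000 = 5.0000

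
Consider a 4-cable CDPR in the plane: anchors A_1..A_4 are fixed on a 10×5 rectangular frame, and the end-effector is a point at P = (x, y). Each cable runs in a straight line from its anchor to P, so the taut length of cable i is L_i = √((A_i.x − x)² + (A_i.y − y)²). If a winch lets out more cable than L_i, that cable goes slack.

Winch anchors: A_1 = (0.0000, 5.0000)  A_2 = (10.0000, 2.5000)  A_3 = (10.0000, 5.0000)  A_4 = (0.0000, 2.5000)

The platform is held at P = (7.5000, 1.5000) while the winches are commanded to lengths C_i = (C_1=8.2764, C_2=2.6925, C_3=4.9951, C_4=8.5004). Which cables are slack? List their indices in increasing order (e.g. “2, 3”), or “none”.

cable 1: √((-7.5000)²+(3.5000)²)=8.2765, C_1=8.2764: taut
cable 2: √((2.5000)²+(1.0000)²)=2.6926, C_2=2.6925: taut
cable 3: √((2.5000)²+(3.5000)²)=4.3012, C_3=4.9951: slack
cable 4: √((-7.5000)²+(1.0000)²)=7.5664, C_4=8.5004: slack

3, 4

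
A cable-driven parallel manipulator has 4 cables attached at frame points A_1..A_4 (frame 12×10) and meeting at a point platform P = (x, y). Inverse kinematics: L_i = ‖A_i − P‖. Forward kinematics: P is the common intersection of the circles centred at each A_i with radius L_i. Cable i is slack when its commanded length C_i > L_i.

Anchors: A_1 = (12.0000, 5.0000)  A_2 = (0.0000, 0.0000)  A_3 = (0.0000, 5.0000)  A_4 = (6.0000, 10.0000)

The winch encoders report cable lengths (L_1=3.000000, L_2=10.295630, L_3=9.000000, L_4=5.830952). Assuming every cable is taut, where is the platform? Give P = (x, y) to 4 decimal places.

expand ‖A_i−P‖²=L_i² and subtract eq 1 (q_i ≔ ‖A_i‖²−L_i²)
q_1 = 144.0000+25.0000−9.0000 = 160.0000
eq1−eq2 → [24.0000  10.0000]·P = 266.0000
eq1−eq3 → [24.0000  0.0000]·P = 216.0000
eq1−eq4 → [12.0000  -10.0000]·P = 58.0000
2×2 solve → P = (9.0000, 5.0000)
check cable 4: ‖A_4−P‖² = 34.0000 ≈ L_4² = 34.0000 ✓

(9.0000, 5.0000)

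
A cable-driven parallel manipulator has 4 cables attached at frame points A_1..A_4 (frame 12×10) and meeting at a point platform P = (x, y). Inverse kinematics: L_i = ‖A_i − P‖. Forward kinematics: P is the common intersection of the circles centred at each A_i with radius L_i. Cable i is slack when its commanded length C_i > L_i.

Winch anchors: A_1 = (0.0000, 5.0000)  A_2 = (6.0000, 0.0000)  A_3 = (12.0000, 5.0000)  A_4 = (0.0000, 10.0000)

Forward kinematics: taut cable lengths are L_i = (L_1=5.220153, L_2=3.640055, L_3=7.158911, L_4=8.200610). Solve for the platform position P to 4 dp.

each cable: (A_i−P)·(A_i−P) = L_i²; let q_i = ‖A_i‖²−L_i²
q_1 = 0.0000+25.0000−27.2500 = -2.2500
row 1: -12.0000x + 10.0000y = -25.0000  (q_2=22.7500)
row 2: -24.0000x + 0.0000y = -120.0000  (q_3=117.7500)
row 3: 0.0000x − 10.0000y = -35.0000  (q_4=32.7500)
Cramer on rows 1–2 → x = 5.0000, y = 3.5000
check cable 4: ‖A_4−P‖² = 67.2500 ≈ L_4² = 67.2500 ✓

(5.0000, 3.5000)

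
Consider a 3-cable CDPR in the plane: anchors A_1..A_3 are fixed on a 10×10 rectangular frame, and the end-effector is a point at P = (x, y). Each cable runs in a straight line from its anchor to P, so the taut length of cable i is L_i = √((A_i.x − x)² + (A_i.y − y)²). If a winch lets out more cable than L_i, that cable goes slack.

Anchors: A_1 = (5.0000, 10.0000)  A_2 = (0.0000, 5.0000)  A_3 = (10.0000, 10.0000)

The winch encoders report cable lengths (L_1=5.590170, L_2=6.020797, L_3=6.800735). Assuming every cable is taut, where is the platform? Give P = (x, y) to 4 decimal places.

expand ‖A_i−P‖²=L_i² and subtract eq 1 (k_i ≔ ‖A_i‖²−L_i²)
k_1 = 25.0000+100.0000−31.2500 = 93.7500
eq1−eq2 → [10.0000  10.0000]·P = 105.0000
eq1−eq3 → [-10.0000  0.0000]·P = -60.0000
2×2 solve → P = (6.0000, 4.5000)

(6.0000, 4.5000)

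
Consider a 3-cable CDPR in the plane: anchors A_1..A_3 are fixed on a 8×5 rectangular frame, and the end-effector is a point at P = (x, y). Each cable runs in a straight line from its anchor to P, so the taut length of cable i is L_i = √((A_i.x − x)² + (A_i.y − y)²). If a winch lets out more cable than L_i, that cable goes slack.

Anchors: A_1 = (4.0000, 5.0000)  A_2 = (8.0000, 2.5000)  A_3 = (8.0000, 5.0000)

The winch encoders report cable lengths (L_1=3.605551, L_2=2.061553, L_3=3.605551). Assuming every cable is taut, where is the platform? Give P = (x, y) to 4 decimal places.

circle eqns → linear via eq_j − eq_1; set c_j = A_j·A_j − L_j²
c_1 = 16.0000+25.0000−13.0000 = 28.0000
-8.0000·x + 5.0000·y = c_1−c_2 = -38.0000
-8.0000·x + 0.0000·y = c_1−c_3 = -48.0000
solve first two rows → x=6.0000, y=2.0000

(6.0000, 2.0000)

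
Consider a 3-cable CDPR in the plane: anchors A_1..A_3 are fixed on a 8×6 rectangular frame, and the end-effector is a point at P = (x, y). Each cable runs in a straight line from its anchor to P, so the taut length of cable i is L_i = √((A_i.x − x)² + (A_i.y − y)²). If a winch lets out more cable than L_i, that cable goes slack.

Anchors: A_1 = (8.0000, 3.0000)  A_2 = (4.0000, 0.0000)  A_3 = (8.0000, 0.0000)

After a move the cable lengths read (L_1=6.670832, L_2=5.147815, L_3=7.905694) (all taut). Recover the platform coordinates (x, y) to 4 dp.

(1.5000, 4.5000)

each cable: (A_i−P)·(A_i−P) = L_i²; let q_i = ‖A_i‖²−L_i²
q_1 = 64.0000+9.0000−44.5000 = 28.5000
row 1: 8.0000x + 6.0000y = 39.0000  (q_2=-10.5000)
row 2: 0.0000x + 6.0000y = 27.0000  (q_3=1.5000)
Cramer on rows 1–2 → x = 1.5000, y = 4.5000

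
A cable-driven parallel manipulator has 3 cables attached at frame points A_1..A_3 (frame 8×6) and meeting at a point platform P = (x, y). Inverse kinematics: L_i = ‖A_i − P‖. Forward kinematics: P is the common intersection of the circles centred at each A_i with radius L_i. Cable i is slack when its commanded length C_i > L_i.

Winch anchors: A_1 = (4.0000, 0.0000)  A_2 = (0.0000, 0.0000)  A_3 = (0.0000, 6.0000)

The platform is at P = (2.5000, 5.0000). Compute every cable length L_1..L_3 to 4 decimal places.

L_1 = √((4.0000−2.5000)² + (0.0000−5.0000)²) = 5.2202
L_2 = √((0.0000−2.5000)² + (0.0000−5.0000)²) = 5.5902
L_3 = √((0.0000−2.5000)² + (6.0000−5.0000)²) = 2.6926

(5.2202, 5.5902, 2.6926)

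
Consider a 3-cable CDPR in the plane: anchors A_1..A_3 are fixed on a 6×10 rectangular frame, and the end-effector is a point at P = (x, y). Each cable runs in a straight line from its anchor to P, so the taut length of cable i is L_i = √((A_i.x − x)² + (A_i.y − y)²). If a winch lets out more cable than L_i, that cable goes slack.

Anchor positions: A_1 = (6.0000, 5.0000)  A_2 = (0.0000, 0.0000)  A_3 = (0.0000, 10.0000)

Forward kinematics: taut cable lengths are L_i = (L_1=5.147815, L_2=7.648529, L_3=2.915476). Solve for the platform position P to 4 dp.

(1.5000, 7.5000)

expand ‖A_i−P‖²=L_i² and subtract eq 1 (c_i ≔ ‖A_i‖²−L_i²)
c_1 = 36.0000+25.0000−26.5000 = 34.5000
eq1−eq2 → [12.0000  10.0000]·P = 93.0000
eq1−eq3 → [12.0000  -10.0000]·P = -57.0000
2×2 solve → P = (1.5000, 7.5000)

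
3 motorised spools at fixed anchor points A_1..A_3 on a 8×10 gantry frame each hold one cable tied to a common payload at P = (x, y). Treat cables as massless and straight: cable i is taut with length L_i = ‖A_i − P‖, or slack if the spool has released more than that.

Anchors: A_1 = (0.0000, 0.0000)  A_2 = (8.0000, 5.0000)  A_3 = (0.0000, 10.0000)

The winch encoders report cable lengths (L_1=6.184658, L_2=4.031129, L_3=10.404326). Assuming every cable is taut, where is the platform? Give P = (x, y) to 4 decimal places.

each cable: (A_i−P)·(A_i−P) = L_i²; let c_i = ‖A_i‖²−L_i²
c_1 = 0.0000+0.0000−38.2500 = -38.2500
row 1: -16.0000x − 10.0000y = -111.0000  (c_2=72.7500)
row 2: 0.0000x − 20.0000y = -30.0000  (c_3=-8.2500)
Cramer on rows 1–2 → x = 6.0000, y = 1.5000

(6.0000, 1.5000)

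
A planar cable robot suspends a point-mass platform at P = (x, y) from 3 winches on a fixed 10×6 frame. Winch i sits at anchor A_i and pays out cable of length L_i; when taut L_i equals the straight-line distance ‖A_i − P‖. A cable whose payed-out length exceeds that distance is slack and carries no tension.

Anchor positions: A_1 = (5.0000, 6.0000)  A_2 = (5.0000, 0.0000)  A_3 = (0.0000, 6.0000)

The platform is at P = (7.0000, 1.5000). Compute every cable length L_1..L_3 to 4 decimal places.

L_1: Δ = A_1−P = (-2.0000, 4.5000) → ‖Δ‖ = √24.2500 = 4.9244
L_2: Δ = A_2−P = (-2.0000, -1.5000) → ‖Δ‖ = √6.2500 = 2.5000
L_3: Δ = A_3−P = (-7.0000, 4.5000) → ‖Δ‖ = √69.2500 = 8.3217

(4.9244, 2.5000, 8.3217)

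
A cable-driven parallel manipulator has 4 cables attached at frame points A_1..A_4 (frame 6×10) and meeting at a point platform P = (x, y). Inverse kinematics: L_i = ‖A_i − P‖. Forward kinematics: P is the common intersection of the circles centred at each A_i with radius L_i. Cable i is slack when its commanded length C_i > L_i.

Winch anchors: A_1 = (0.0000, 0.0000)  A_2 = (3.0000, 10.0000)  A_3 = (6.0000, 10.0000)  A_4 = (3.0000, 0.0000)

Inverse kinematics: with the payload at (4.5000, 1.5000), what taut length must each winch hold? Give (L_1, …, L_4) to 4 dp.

(4.7434, 8.6313, 8.6313, 2.1213)

L_1 = √((0.0000−4.5000)² + (0.0000−1.5000)²) = 4.7434
L_2 = √((3.0000−4.5000)² + (10.0000−1.5000)²) = 8.6313
L_3 = √((6.0000−4.5000)² + (10.0000−1.5000)²) = 8.6313
L_4 = √((3.0000−4.5000)² + (0.0000−1.5000)²) = 2.1213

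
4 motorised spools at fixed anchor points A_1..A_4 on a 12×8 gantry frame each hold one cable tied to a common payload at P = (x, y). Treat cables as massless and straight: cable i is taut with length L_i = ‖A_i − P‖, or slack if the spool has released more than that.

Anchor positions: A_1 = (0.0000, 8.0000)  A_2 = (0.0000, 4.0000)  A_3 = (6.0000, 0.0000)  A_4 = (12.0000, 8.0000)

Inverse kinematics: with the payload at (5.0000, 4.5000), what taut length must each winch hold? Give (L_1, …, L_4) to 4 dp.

L_1 = √((0.0000−5.0000)² + (8.0000−4.5000)²) = 6.1033
L_2 = √((0.0000−5.0000)² + (4.0000−4.5000)²) = 5.0249
L_3 = √((6.0000−5.0000)² + (0.0000−4.5000)²) = 4.6098
L_4 = √((12.0000−5.0000)² + (8.0000−4.5000)²) = 7.8262

(6.1033, 5.0249, 4.6098, 7.8262)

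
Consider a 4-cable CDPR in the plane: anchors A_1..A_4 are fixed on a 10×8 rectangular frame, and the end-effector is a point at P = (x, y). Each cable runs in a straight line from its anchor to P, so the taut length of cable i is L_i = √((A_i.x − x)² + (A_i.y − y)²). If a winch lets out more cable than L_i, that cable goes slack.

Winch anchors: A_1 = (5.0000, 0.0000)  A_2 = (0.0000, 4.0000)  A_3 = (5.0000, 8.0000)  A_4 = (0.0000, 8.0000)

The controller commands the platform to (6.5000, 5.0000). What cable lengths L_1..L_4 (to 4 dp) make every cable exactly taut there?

L_1 = √((5.0000−6.5000)² + (0.0000−5.0000)²) = 5.2202
L_2 = √((0.0000−6.5000)² + (4.0000−5.0000)²) = 6.5765
L_3 = √((5.0000−6.5000)² + (8.0000−5.0000)²) = 3.3541
L_4 = √((0.0000−6.5000)² + (8.0000−5.0000)²) = 7.1589

(5.2202, 6.5765, 3.3541, 7.1589)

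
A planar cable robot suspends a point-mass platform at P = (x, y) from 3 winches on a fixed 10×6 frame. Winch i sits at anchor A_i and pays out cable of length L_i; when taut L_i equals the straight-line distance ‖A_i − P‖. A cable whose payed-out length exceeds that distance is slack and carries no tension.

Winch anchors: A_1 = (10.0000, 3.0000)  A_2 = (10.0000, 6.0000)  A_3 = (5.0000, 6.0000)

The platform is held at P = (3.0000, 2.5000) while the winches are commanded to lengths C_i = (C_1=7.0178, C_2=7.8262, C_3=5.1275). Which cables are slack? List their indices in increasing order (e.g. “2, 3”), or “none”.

cable 1: L_1 = ‖A_1−P‖ = 7.0178;  C_1 = 7.0178 → taut
cable 2: L_2 = ‖A_2−P‖ = 7.8262;  C_2 = 7.8262 → taut
cable 3: L_3 = ‖A_3−P‖ = 4.0311;  C_3 = 5.1275 → slack

3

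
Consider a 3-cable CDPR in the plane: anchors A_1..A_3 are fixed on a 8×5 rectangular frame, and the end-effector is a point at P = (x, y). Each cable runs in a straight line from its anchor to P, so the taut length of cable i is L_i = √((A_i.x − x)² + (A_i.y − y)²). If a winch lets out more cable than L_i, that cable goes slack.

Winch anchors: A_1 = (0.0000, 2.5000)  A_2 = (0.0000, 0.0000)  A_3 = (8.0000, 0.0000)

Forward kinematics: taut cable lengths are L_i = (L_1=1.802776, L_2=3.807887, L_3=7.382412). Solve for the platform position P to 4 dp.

each cable: (A_i−P)·(A_i−P) = L_i²; let q_i = ‖A_i‖²−L_i²
q_1 = 0.0000+6.2500−3.2500 = 3.0000
row 1: 0.0000x + 5.0000y = 17.5000  (q_2=-14.5000)
row 2: -16.0000x + 5.0000y = -6.5000  (q_3=9.5000)
Cramer on rows 1–2 → x = 1.5000, y = 3.5000

(1.5000, 3.5000)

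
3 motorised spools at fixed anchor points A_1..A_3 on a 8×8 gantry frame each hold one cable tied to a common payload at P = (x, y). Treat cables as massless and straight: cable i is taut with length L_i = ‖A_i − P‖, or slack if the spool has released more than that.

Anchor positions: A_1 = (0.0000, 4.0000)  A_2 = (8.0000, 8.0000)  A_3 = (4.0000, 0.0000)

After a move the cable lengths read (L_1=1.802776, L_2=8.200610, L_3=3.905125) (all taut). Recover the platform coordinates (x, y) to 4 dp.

each cable: (A_i−P)·(A_i−P) = L_i²; let c_i = ‖A_i‖²−L_i²
c_1 = 0.0000+16.0000−3.2500 = 12.7500
row 1: -16.0000x − 8.0000y = -48.0000  (c_2=60.7500)
row 2: -8.0000x + 8.0000y = 12.0000  (c_3=0.7500)
Cramer on rows 1–2 → x = 1.5000, y = 3.0000

(1.5000, 3.0000)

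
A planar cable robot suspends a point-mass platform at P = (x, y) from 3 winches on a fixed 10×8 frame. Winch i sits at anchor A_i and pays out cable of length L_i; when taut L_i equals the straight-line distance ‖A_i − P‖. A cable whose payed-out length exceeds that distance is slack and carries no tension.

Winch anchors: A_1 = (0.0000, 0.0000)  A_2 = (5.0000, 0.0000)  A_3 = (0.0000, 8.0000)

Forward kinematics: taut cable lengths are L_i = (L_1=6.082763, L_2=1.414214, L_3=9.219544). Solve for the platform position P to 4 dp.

expand ‖A_i−P‖²=L_i² and subtract eq 1 (q_i ≔ ‖A_i‖²−L_i²)
q_1 = 0.0000+0.0000−37.0000 = -37.0000
eq1−eq2 → [-10.0000  0.0000]·P = -60.0000
eq1−eq3 → [0.0000  -16.0000]·P = -16.0000
2×2 solve → P = (6.0000, 1.0000)

(6.0000, 1.0000)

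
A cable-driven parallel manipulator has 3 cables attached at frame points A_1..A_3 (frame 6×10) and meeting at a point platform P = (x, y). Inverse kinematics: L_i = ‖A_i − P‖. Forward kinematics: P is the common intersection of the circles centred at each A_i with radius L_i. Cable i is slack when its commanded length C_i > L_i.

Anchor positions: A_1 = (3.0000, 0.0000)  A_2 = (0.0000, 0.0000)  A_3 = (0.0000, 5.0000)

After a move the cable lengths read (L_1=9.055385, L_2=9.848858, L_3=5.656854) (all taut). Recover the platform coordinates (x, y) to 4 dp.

each cable: (A_i−P)·(A_i−P) = L_i²; let k_i = ‖A_i‖²−L_i²
k_1 = 9.0000+0.0000−82.0000 = -73.0000
row 1: 6.0000x + 0.0000y = 24.0000  (k_2=-97.0000)
row 2: 6.0000x − 10.0000y = -66.0000  (k_3=-7.0000)
Cramer on rows 1–2 → x = 4.0000, y = 9.0000

(4.0000, 9.0000)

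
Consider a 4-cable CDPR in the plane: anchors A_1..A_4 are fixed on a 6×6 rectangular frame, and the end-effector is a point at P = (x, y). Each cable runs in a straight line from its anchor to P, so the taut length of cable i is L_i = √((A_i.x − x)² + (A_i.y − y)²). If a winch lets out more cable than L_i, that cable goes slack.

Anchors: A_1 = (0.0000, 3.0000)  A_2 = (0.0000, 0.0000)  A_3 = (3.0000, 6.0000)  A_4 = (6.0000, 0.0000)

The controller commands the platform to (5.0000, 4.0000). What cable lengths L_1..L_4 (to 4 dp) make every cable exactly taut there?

cable 1: Δx=-5.0000, Δy=-1.0000; L_1 = √(Δx²+Δy²) = 5.0990
cable 2: Δx=-5.0000, Δy=-4.0000; L_2 = √(Δx²+Δy²) = 6.4031
cable 3: Δx=-2.0000, Δy=2.0000; L_3 = √(Δx²+Δy²) = 2.8284
cable 4: Δx=1.0000, Δy=-4.0000; L_4 = √(Δx²+Δy²) = 4.1231

(5.0990, 6.4031, 2.8284, 4.1231)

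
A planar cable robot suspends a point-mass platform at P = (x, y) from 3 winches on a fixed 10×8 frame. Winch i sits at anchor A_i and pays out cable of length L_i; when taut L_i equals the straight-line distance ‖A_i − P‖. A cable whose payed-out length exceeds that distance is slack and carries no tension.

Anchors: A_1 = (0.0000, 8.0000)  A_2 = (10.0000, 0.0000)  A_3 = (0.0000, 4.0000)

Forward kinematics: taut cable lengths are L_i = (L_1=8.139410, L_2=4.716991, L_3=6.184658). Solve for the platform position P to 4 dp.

(6.0000, 2.5000)

expand ‖A_i−P‖²=L_i² and subtract eq 1 (k_i ≔ ‖A_i‖²−L_i²)
k_1 = 0.0000+64.0000−66.2500 = -2.2500
eq1−eq2 → [-20.0000  16.0000]·P = -80.0000
eq1−eq3 → [0.0000  8.0000]·P = 20.0000
2×2 solve → P = (6.0000, 2.5000)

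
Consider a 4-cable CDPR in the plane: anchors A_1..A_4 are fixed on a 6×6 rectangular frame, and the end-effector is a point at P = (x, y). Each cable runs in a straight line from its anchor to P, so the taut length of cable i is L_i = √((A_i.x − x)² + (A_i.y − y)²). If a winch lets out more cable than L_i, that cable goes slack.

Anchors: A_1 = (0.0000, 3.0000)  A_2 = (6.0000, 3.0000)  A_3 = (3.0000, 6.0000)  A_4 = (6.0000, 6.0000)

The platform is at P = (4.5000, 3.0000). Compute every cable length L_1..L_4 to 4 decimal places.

(4.5000, 1.5000, 3.3541, 3.3541)

L_1: Δ = A_1−P = (-4.5000, 0.0000) → ‖Δ‖ = √20.2500 = 4.5000
L_2: Δ = A_2−P = (1.5000, 0.0000) → ‖Δ‖ = √2.2500 = 1.5000
L_3: Δ = A_3−P = (-1.5000, 3.0000) → ‖Δ‖ = √11.2500 = 3.3541
L_4: Δ = A_4−P = (1.5000, 3.0000) → ‖Δ‖ = √11.2500 = 3.3541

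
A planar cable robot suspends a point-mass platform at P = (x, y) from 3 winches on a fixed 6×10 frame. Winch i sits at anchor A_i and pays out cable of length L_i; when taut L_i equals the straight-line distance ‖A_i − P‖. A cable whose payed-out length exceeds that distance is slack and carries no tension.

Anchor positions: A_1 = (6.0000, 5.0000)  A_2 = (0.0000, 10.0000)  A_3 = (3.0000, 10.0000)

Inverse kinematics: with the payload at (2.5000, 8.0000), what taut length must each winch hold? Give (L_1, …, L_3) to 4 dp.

(4.6098, 3.2016, 2.0616)

L_1 = √((6.0000−2.5000)² + (5.0000−8.0000)²) = 4.6098
L_2 = √((0.0000−2.5000)² + (10.0000−8.0000)²) = 3.2016
L_3 = √((3.0000−2.5000)² + (10.0000−8.0000)²) = 2.0616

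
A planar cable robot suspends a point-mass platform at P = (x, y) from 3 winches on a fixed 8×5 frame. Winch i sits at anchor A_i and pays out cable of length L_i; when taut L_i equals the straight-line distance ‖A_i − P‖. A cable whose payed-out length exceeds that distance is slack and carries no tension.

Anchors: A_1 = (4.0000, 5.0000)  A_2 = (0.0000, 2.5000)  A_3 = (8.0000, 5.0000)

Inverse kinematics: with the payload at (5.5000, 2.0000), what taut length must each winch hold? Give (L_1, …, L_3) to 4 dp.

L_1 = √((4.0000−5.5000)² + (5.0000−2.0000)²) = 3.3541
L_2 = √((0.0000−5.5000)² + (2.5000−2.0000)²) = 5.5227
L_3 = √((8.0000−5.5000)² + (5.0000−2.0000)²) = 3.9051

(3.3541, 5.5227, 3.9051)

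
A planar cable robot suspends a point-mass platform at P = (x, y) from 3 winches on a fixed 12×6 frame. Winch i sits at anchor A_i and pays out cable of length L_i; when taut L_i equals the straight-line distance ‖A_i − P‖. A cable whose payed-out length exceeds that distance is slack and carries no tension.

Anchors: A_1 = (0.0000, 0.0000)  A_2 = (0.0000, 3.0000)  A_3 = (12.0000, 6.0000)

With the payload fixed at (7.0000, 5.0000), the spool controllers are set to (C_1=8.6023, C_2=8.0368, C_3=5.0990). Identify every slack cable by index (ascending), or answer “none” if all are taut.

cable 1: L_1 = ‖A_1−P‖ = 8.6023;  C_1 = 8.6023 → taut
cable 2: L_2 = ‖A_2−P‖ = 7.2801;  C_2 = 8.0368 → slack
cable 3: L_3 = ‖A_3−P‖ = 5.0990;  C_3 = 5.0990 → taut

2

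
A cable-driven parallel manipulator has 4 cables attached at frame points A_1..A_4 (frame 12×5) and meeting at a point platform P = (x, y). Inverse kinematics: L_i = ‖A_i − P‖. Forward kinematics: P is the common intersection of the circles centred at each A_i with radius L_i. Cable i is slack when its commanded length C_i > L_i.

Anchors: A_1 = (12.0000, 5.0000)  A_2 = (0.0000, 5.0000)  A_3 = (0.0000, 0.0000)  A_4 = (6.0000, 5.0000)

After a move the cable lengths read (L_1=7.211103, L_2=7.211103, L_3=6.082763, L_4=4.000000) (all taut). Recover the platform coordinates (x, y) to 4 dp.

each cable: (A_i−P)·(A_i−P) = L_i²; let c_i = ‖A_i‖²−L_i²
c_1 = 144.0000+25.0000−52.0000 = 117.0000
row 1: 24.0000x + 0.0000y = 144.0000  (c_2=-27.0000)
row 2: 24.0000x + 10.0000y = 154.0000  (c_3=-37.0000)
row 3: 12.0000x + 0.0000y = 72.0000  (c_4=45.0000)
Cramer on rows 1–2 → x = 6.0000, y = 1.0000
check cable 4: ‖A_4−P‖² = 16.0000 ≈ L_4² = 16.0000 ✓

(6.0000, 1.0000)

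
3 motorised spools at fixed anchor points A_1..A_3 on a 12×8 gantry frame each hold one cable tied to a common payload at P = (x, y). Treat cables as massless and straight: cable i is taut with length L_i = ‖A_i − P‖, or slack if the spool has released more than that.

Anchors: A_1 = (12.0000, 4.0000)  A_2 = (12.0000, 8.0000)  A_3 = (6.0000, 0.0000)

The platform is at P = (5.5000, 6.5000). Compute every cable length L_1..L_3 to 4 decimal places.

(6.9642, 6.6708, 6.5192)

L_1: Δ = A_1−P = (6.5000, -2.5000) → ‖Δ‖ = √48.5000 = 6.9642
L_2: Δ = A_2−P = (6.5000, 1.5000) → ‖Δ‖ = √44.5000 = 6.6708
L_3: Δ = A_3−P = (0.5000, -6.5000) → ‖Δ‖ = √42.5000 = 6.5192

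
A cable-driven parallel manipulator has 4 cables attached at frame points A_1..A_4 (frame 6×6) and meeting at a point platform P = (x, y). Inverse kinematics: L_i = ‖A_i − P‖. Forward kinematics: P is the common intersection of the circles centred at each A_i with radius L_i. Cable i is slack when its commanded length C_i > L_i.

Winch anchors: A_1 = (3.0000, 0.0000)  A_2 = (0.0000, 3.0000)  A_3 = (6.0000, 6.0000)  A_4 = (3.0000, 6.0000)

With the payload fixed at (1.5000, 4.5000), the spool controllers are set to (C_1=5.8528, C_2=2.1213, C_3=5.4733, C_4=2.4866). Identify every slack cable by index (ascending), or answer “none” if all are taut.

1, 3, 4

cable 1: L_1 = ‖A_1−P‖ = 4.7434;  C_1 = 5.8528 → slack
cable 2: L_2 = ‖A_2−P‖ = 2.1213;  C_2 = 2.1213 → taut
cable 3: L_3 = ‖A_3−P‖ = 4.7434;  C_3 = 5.4733 → slack
cable 4: L_4 = ‖A_4−P‖ = 2.1213;  C_4 = 2.4866 → slack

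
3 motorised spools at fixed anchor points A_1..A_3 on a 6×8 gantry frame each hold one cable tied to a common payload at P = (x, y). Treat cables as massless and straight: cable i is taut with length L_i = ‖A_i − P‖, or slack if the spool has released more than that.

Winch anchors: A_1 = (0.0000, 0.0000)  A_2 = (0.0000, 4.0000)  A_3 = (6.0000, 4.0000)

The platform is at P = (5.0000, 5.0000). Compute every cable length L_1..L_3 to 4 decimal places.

L_1 = √((0.0000−5.0000)² + (0.0000−5.0000)²) = 7.0711
L_2 = √((0.0000−5.0000)² + (4.0000−5.0000)²) = 5.0990
L_3 = √((6.0000−5.0000)² + (4.0000−5.0000)²) = 1.4142

(7.0711, 5.0990, 1.4142)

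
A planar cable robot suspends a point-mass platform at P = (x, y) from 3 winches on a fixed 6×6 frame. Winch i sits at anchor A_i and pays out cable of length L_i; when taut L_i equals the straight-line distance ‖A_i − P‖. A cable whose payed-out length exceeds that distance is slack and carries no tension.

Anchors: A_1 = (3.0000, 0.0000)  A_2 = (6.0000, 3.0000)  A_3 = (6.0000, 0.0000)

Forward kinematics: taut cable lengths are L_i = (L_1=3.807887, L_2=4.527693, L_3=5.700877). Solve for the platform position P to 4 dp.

(1.5000, 3.5000)

circle eqns → linear via eq_j − eq_1; set c_j = A_j·A_j − L_j²
c_1 = 9.0000+0.0000−14.5000 = -5.5000
-6.0000·x − 6.0000·y = c_1−c_2 = -30.0000
-6.0000·x + 0.0000·y = c_1−c_3 = -9.0000
solve first two rows → x=1.5000, y=3.5000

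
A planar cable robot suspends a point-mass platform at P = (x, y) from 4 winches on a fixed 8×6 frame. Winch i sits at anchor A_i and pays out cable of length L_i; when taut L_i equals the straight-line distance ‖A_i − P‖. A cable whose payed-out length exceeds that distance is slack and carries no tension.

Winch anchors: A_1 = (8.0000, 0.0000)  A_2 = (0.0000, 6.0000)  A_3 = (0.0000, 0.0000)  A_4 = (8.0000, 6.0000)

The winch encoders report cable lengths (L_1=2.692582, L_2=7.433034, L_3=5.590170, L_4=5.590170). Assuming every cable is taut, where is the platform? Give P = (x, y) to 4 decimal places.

(5.5000, 1.0000)

expand ‖A_i−P‖²=L_i² and subtract eq 1 (c_i ≔ ‖A_i‖²−L_i²)
c_1 = 64.0000+0.0000−7.2500 = 56.7500
eq1−eq2 → [16.0000  -12.0000]·P = 76.0000
eq1−eq3 → [16.0000  0.0000]·P = 88.0000
eq1−eq4 → [0.0000  -12.0000]·P = -12.0000
2×2 solve → P = (5.5000, 1.0000)
check cable 4: ‖A_4−P‖² = 31.2500 ≈ L_4² = 31.2500 ✓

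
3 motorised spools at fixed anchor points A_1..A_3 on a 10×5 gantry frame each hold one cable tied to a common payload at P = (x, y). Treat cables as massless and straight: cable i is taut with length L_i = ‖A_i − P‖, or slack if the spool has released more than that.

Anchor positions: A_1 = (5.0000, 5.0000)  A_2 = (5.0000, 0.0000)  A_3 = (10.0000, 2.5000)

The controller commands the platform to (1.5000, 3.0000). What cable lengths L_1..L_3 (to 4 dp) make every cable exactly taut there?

(4.0311, 4.6098, 8.5147)

L_1 = √((5.0000−1.5000)² + (5.0000−3.0000)²) = 4.0311
L_2 = √((5.0000−1.5000)² + (0.0000−3.0000)²) = 4.6098
L_3 = √((10.0000−1.5000)² + (2.5000−3.0000)²) = 8.5147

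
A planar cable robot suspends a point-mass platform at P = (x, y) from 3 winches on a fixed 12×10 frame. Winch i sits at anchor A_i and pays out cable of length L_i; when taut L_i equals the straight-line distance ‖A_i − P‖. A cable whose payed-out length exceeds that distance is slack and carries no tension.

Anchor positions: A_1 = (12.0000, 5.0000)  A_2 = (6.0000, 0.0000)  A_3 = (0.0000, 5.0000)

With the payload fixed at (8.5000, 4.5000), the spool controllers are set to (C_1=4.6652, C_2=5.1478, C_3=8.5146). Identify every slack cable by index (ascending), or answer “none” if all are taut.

1

cable 1: √((3.5000)²+(0.5000)²)=3.5355, C_1=4.6652: slack
cable 2: √((-2.5000)²+(-4.5000)²)=5.1478, C_2=5.1478: taut
cable 3: √((-8.5000)²+(0.5000)²)=8.5147, C_3=8.5146: taut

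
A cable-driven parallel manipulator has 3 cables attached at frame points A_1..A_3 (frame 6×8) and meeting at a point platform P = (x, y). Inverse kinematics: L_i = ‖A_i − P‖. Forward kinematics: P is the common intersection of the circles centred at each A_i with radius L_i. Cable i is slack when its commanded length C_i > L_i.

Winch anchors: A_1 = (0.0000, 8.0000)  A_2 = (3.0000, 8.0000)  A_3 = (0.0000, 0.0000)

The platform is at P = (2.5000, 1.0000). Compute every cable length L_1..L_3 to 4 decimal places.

(7.4330, 7.0178, 2.6926)

cable 1: Δx=-2.5000, Δy=7.0000; L_1 = √(Δx²+Δy²) = 7.4330
cable 2: Δx=0.5000, Δy=7.0000; L_2 = √(Δx²+Δy²) = 7.0178
cable 3: Δx=-2.5000, Δy=-1.0000; L_3 = √(Δx²+Δy²) = 2.6926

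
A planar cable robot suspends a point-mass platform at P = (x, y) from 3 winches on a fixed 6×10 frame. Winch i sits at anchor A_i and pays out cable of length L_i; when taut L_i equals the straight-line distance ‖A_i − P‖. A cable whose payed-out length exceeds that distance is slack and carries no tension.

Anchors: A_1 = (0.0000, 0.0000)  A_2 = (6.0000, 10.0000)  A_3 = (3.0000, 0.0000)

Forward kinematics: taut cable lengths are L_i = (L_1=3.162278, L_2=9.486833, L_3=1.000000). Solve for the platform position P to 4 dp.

circle eqns → linear via eq_j − eq_1; set c_j = A_j·A_j − L_j²
c_1 = 0.0000+0.0000−10.0000 = -10.0000
-12.0000·x − 20.0000·y = c_1−c_2 = -56.0000
-6.0000·x + 0.0000·y = c_1−c_3 = -18.0000
solve first two rows → x=3.0000, y=1.0000

(3.0000, 1.0000)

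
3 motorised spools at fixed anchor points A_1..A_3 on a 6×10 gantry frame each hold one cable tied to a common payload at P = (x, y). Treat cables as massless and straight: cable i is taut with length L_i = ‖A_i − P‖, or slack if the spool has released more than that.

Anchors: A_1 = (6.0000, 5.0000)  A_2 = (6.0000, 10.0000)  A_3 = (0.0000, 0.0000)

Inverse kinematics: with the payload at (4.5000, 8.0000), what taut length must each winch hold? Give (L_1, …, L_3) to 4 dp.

cable 1: Δx=1.5000, Δy=-3.0000; L_1 = √(Δx²+Δy²) = 3.3541
cable 2: Δx=1.5000, Δy=2.0000; L_2 = √(Δx²+Δy²) = 2.5000
cable 3: Δx=-4.5000, Δy=-8.0000; L_3 = √(Δx²+Δy²) = 9.1788

(3.3541, 2.5000, 9.1788)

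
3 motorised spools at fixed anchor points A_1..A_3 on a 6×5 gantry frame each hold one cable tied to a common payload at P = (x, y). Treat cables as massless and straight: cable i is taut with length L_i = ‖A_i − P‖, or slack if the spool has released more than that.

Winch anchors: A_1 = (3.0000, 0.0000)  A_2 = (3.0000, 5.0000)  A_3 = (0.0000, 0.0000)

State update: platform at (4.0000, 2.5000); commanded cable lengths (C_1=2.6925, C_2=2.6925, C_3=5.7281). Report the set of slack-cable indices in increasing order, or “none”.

cable 1: √((-1.0000)²+(-2.5000)²)=2.6926, C_1=2.6925: taut
cable 2: √((-1.0000)²+(2.5000)²)=2.6926, C_2=2.6925: taut
cable 3: √((-4.0000)²+(-2.5000)²)=4.7170, C_3=5.7281: slack

3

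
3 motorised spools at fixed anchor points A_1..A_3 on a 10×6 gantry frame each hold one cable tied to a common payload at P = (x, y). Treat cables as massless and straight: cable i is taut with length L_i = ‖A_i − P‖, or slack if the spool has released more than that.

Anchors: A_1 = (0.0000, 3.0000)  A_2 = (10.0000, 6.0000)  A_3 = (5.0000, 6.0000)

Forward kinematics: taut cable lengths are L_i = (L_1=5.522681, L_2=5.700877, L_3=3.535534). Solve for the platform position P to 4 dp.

(5.5000, 2.5000)

expand ‖A_i−P‖²=L_i² and subtract eq 1 (c_i ≔ ‖A_i‖²−L_i²)
c_1 = 0.0000+9.0000−30.5000 = -21.5000
eq1−eq2 → [-20.0000  -6.0000]·P = -125.0000
eq1−eq3 → [-10.0000  -6.0000]·P = -70.0000
2×2 solve → P = (5.5000, 2.5000)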